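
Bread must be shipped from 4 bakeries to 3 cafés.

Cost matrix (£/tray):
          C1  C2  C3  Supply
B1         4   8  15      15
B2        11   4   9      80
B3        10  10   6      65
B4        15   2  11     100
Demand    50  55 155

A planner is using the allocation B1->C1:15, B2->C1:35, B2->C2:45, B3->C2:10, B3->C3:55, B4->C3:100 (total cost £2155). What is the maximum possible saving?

Current plan cost = 15·4 + 35·11 + 45·4 + 10·10 + 55·6 + 100·11 = £2155.
Optimal plan:
  B1 to C1: 15 trays
  B2 to C1: 35 trays
  B2 to C3: 45 trays
  B3 to C3: 65 trays
  B4 to C2: 55 trays
  B4 to C3: 45 trays
Optimal cost = £1845.
Saving = 2155 − 1845 = £310.

310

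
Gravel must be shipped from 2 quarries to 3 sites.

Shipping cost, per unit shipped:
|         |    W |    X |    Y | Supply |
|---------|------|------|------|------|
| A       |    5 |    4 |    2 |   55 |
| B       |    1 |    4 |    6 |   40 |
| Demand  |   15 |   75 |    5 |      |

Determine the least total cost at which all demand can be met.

325

A cheapest plan:
  A→X: 50 × 4 = 200
  A→Y: 5 × 2 = 10
  B→W: 15 × 1 = 15
  B→X: 25 × 4 = 100
Total = 200 + 10 + 15 + 100 = 325.
(Supply check: A ships 55; B ships 40.)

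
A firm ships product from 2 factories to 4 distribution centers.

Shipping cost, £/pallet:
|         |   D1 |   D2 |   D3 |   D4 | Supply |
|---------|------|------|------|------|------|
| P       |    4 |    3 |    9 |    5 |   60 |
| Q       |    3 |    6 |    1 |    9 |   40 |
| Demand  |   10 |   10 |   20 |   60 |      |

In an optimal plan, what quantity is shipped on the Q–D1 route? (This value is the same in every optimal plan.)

10

Solving gives:
  P–D4: 60 × £5 = £300
  Q–D1: 10 × £3 = £30
  Q–D2: 10 × £6 = £60
  Q–D3: 20 × £1 = £20
Total cost = £410.
So Q→D1 carries 10 pallets.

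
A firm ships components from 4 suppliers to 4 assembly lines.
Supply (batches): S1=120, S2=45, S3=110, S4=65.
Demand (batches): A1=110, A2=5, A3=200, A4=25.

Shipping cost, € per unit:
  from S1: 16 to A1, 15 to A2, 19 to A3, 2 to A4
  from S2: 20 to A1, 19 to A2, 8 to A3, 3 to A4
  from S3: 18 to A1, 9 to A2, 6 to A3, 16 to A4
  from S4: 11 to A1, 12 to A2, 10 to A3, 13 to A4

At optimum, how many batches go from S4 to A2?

0

Solving gives:
  S1 to A1: 90 × €16 = €1440
  S1 to A2: 5 × €15 = €75
  S1 to A4: 25 × €2 = €50
  S2 to A3: 45 × €8 = €360
  S3 to A3: 110 × €6 = €660
  S4 to A1: 20 × €11 = €220
  S4 to A3: 45 × €10 = €450
Total cost = €3255.
The route S4→A2 is not used.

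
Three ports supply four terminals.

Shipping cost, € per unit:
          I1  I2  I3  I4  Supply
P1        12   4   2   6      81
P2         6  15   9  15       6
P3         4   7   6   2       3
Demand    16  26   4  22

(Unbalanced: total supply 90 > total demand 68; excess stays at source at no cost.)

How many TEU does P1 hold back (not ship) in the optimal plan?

22

Minimum-cost shipments:
  P1->I1: 7 × €12 = €84
  P1->I2: 26 × €4 = €104
  P1->I3: 4 × €2 = €8
  P1->I4: 22 × €6 = €132
  P2->I1: 6 × €6 = €36
  P3->I1: 3 × €4 = €12
Total cost = €376.
P1 ships 59 of its 81, leaving 22.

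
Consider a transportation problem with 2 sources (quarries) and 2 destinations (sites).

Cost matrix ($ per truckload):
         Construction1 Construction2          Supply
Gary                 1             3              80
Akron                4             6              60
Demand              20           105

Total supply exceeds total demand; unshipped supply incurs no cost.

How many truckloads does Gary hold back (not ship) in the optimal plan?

Minimum-cost shipments:
  Gary→Construction1: 20 × $1 = $20
  Gary→Construction2: 60 × $3 = $180
  Akron→Construction2: 45 × $6 = $270
Total cost = $470.
Gary ships 80 of its 80, leaving 0.

0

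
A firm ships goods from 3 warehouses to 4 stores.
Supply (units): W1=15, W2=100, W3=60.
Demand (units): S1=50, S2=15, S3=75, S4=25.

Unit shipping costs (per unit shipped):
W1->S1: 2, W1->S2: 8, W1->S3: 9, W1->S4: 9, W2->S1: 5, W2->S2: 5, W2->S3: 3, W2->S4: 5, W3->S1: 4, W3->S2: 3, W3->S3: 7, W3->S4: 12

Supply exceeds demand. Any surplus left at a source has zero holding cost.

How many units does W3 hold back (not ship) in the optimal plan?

10

An optimal plan:
  W1->S1: 15 units
  W2->S3: 75 units
  W2->S4: 25 units
  W3->S1: 35 units
  W3->S2: 15 units
Total cost = 565.
W3 ships 50 of its 60, leaving 10.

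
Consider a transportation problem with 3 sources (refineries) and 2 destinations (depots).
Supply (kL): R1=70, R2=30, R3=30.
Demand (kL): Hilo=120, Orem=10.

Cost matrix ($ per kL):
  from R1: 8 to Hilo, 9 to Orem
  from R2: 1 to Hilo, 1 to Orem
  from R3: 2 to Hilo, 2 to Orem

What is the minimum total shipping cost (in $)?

A cheapest plan:
  R1→Hilo: 70 kL
  R2→Hilo: 30 kL
  R3→Hilo: 20 kL
  R3→Orem: 10 kL
Total cost = $650.
(Supply check: R1 ships 70; R2 ships 30; R3 ships 30.)

650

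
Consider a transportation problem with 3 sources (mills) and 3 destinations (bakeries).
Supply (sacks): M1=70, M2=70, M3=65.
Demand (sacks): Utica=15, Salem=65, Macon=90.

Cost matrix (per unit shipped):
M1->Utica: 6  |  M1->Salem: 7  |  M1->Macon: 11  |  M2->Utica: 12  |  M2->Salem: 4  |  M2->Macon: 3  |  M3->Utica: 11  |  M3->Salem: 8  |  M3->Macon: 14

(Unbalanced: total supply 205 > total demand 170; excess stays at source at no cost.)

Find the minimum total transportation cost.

1005

Optimal allocation:
  M1→Utica: 15 × 6 = 90
  M1→Salem: 35 × 7 = 245
  M1→Macon: 20 × 11 = 220
  M2→Macon: 70 × 3 = 210
  M3→Salem: 30 × 8 = 240
Total = 90 + 245 + 220 + 210 + 240 = 1005.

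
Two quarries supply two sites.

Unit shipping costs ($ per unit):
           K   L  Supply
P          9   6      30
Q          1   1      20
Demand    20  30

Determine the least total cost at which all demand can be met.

200

A cheapest plan:
  P→L: 30 × $6 = $180
  Q→K: 20 × $1 = $20
Total = 180 + 20 = $200.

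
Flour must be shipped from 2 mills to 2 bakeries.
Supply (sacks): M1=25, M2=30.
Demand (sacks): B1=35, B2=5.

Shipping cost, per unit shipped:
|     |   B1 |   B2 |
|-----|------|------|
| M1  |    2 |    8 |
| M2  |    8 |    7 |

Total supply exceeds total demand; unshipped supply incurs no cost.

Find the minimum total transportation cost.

Optimal allocation:
  M1–B1: 25 sacks
  M2–B1: 10 sacks
  M2–B2: 5 sacks
Total cost = 165.

165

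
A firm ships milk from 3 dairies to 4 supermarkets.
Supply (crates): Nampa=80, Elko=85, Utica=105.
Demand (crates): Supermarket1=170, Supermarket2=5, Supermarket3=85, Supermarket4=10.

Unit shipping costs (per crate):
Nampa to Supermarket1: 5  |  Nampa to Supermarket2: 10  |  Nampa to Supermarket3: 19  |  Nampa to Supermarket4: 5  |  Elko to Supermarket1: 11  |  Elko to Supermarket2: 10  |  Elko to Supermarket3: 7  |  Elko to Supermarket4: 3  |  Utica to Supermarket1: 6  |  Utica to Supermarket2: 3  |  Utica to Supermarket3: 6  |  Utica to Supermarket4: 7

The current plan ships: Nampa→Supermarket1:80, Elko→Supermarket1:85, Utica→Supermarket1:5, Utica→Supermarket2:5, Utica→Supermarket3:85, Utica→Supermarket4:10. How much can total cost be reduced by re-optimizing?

Current plan cost = 80·5 + 85·11 + 5·6 + 5·3 + 85·6 + 10·7 = 1960.
Optimal plan:
  Nampa–Supermarket1: 80 × 5 = 400
  Elko–Supermarket3: 75 × 7 = 525
  Elko–Supermarket4: 10 × 3 = 30
  Utica–Supermarket1: 90 × 6 = 540
  Utica–Supermarket2: 5 × 3 = 15
  Utica–Supermarket3: 10 × 6 = 60
Optimal cost = 1570.
Saving = 1960 − 1570 = 390.

390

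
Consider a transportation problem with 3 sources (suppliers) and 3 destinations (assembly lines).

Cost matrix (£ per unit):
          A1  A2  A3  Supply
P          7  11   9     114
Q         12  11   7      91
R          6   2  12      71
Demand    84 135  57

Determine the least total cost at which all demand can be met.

1833

An optimal shipping plan:
  P→A1: 84 × £7 = £588
  P→A2: 30 × £11 = £330
  Q→A2: 34 × £11 = £374
  Q→A3: 57 × £7 = £399
  R→A2: 71 × £2 = £142
Total = 588 + 330 + 374 + 399 + 142 = £1833.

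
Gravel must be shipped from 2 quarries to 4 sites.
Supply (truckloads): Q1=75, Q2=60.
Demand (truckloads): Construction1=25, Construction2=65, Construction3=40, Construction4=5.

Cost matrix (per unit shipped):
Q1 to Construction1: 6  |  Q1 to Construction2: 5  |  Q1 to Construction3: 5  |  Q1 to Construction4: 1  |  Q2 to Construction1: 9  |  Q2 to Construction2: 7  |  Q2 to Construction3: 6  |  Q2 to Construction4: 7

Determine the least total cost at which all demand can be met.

A cheapest plan:
  Q1–Construction1: 25 × 6 = 150
  Q1–Construction2: 45 × 5 = 225
  Q1–Construction4: 5 × 1 = 5
  Q2–Construction2: 20 × 7 = 140
  Q2–Construction3: 40 × 6 = 240
Total = 150 + 225 + 5 + 140 + 240 = 760.
(Supply check: Q1 ships 75; Q2 ships 60.)

760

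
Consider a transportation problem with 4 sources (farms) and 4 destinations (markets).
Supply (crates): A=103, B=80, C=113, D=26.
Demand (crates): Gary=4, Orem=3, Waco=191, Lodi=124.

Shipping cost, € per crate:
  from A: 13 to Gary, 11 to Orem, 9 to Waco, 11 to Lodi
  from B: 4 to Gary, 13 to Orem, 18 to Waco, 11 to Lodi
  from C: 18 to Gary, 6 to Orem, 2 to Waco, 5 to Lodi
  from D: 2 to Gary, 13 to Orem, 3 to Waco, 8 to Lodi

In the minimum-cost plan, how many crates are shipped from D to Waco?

26

The minimum-cost plan:
  A→Orem: 3 × €11 = €33
  A→Waco: 52 × €9 = €468
  A→Lodi: 48 × €11 = €528
  B→Gary: 4 × €4 = €16
  B→Lodi: 76 × €11 = €836
  C→Waco: 113 × €2 = €226
  D→Waco: 26 × €3 = €78
Total cost = €2185.
So D→Waco carries 26 crates.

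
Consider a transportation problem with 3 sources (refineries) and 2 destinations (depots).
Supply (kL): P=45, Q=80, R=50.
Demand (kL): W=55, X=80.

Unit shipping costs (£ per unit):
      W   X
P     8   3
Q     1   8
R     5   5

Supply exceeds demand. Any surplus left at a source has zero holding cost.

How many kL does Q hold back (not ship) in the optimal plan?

Minimum-cost shipments:
  P->X: 45 kL
  Q->W: 55 kL
  R->X: 35 kL
Total cost = £365.
Q ships 55 of its 80, leaving 25.

25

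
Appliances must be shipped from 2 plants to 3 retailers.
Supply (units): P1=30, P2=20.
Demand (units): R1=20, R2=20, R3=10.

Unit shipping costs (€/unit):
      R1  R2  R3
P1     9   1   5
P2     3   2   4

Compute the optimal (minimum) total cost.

130

Optimal allocation:
  P1→R2: 20 units
  P1→R3: 10 units
  P2→R1: 20 units
Total cost = €130.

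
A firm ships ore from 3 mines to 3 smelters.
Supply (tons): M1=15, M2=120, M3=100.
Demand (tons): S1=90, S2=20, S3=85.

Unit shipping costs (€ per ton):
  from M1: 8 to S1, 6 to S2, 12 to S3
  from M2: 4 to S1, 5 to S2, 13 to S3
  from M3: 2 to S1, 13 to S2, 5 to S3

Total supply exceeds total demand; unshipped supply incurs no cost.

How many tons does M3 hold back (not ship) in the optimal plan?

Minimum-cost shipments:
  M2 to S1: 75 × €4 = €300
  M2 to S2: 20 × €5 = €100
  M3 to S1: 15 × €2 = €30
  M3 to S3: 85 × €5 = €425
Total cost = €855.
M3 ships 100 of its 100, leaving 0.

0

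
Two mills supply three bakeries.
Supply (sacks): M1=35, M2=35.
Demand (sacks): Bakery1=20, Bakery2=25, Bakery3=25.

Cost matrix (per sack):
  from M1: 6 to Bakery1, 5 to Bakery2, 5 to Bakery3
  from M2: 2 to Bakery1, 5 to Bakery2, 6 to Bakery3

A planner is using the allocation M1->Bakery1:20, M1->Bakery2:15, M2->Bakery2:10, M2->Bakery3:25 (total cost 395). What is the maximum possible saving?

Current plan cost = 20·6 + 15·5 + 10·5 + 25·6 = 395.
Optimal plan:
  M1→Bakery2: 10 × 5 = 50
  M1→Bakery3: 25 × 5 = 125
  M2→Bakery1: 20 × 2 = 40
  M2→Bakery2: 15 × 5 = 75
Optimal cost = 290.
Saving = 395 − 290 = 105.

105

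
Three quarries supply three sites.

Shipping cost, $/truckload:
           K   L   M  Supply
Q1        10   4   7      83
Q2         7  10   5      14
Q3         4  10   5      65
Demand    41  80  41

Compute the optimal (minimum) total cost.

An optimal shipping plan:
  Q1→L: 80 × $4 = $320
  Q1→M: 3 × $7 = $21
  Q2→M: 14 × $5 = $70
  Q3→K: 41 × $4 = $164
  Q3→M: 24 × $5 = $120
Total = 320 + 21 + 70 + 164 + 120 = $695.
(Supply check: Q1 ships 83; Q2 ships 14; Q3 ships 65.)

695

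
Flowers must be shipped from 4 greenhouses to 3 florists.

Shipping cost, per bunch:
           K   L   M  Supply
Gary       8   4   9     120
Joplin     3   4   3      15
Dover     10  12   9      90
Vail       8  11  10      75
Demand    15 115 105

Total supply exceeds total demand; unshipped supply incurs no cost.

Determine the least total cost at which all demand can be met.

1435

An optimal shipping plan:
  Gary→K: 5 × 8 = 40
  Gary→L: 115 × 4 = 460
  Joplin→M: 15 × 3 = 45
  Dover→M: 90 × 9 = 810
  Vail→K: 10 × 8 = 80
Total = 40 + 460 + 45 + 810 + 80 = 1435.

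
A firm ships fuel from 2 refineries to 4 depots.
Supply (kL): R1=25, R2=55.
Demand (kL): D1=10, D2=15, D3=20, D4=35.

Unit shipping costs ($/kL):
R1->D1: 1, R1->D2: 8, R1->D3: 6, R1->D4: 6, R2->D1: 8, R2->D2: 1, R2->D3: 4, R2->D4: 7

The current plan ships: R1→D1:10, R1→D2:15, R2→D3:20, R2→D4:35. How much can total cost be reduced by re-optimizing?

120

Current plan cost = 10·1 + 15·8 + 20·4 + 35·7 = $455.
Optimal plan:
  R1->D1: 10 × $1 = $10
  R1->D4: 15 × $6 = $90
  R2->D2: 15 × $1 = $15
  R2->D3: 20 × $4 = $80
  R2->D4: 20 × $7 = $140
Optimal cost = $335.
Saving = 455 − 335 = $120.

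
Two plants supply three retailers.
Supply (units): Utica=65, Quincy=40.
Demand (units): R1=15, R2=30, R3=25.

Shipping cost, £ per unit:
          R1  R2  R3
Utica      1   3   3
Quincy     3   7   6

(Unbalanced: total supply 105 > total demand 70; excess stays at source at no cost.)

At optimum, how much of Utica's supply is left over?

An optimal plan:
  Utica→R1: 10 × £1 = £10
  Utica→R2: 30 × £3 = £90
  Utica→R3: 25 × £3 = £75
  Quincy→R1: 5 × £3 = £15
Total cost = £190.
Utica ships 65 of its 65, leaving 0.

0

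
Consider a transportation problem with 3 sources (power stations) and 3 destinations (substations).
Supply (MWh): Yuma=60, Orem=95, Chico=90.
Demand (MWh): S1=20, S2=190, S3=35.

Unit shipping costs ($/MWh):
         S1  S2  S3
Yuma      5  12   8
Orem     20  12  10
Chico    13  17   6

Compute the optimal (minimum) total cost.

One minimum-cost allocation:
  Yuma to S1: 20 × $5 = $100
  Yuma to S2: 40 × $12 = $480
  Orem to S2: 95 × $12 = $1140
  Chico to S2: 55 × $17 = $935
  Chico to S3: 35 × $6 = $210
Total = 100 + 480 + 1140 + 935 + 210 = $2865.
(Supply check: Yuma ships 60; Orem ships 95; Chico ships 90.)

2865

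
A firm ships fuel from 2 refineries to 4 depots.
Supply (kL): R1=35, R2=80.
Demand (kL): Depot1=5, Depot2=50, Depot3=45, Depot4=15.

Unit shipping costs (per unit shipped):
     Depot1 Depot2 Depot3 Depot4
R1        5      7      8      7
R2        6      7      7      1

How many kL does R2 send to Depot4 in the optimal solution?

The minimum-cost plan:
  R1 to Depot1: 5 × 5 = 25
  R1 to Depot2: 30 × 7 = 210
  R2 to Depot2: 20 × 7 = 140
  R2 to Depot3: 45 × 7 = 315
  R2 to Depot4: 15 × 1 = 15
Total cost = 705.
So R2→Depot4 carries 15 kL.

15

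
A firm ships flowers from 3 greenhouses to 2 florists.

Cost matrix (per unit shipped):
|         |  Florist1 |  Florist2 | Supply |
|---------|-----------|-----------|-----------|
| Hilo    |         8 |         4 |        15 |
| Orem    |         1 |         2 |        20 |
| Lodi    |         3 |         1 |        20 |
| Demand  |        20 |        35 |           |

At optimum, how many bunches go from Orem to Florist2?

Solving gives:
  Hilo->Florist2: 15 × 4 = 60
  Orem->Florist1: 20 × 1 = 20
  Lodi->Florist2: 20 × 1 = 20
Total cost = 100.
The route Orem→Florist2 is not used.

0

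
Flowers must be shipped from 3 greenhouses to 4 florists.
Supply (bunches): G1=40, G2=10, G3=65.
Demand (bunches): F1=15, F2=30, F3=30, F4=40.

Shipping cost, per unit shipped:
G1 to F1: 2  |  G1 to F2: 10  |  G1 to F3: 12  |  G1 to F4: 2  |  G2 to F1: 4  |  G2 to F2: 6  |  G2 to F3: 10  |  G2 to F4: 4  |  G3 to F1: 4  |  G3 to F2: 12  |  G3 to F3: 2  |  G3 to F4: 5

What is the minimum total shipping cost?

Optimal allocation:
  G1 to F4: 40 bunches
  G2 to F2: 10 bunches
  G3 to F1: 15 bunches
  G3 to F2: 20 bunches
  G3 to F3: 30 bunches
Total cost = 500.

500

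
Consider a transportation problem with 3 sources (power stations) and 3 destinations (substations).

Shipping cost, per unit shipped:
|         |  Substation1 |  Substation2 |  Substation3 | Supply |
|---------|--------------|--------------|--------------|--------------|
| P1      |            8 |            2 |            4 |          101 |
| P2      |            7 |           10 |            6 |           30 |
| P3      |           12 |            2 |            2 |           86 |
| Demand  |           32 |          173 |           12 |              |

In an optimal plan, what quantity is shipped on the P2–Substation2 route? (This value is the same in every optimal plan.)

0

The minimum-cost plan:
  P1–Substation1: 2 × 8 = 16
  P1–Substation2: 99 × 2 = 198
  P2–Substation1: 30 × 7 = 210
  P3–Substation2: 74 × 2 = 148
  P3–Substation3: 12 × 2 = 24
Total cost = 596.
The route P2→Substation2 is not used.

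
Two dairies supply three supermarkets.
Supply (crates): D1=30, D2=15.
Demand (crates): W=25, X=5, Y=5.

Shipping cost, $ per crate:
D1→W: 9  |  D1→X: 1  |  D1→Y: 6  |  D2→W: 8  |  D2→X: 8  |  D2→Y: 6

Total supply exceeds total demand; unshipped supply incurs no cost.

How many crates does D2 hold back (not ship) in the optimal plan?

0

An optimal plan:
  D1–W: 10 × $9 = $90
  D1–X: 5 × $1 = $5
  D1–Y: 5 × $6 = $30
  D2–W: 15 × $8 = $120
Total cost = $245.
D2 ships 15 of its 15, leaving 0.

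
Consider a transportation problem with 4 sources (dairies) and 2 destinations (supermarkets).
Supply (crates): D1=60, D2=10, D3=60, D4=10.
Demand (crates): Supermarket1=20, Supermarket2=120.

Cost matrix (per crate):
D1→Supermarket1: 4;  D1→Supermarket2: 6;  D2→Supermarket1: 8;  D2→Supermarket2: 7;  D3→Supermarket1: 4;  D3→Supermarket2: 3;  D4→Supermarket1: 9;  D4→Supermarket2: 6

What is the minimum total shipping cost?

630

A cheapest plan:
  D1->Supermarket1: 20 × 4 = 80
  D1->Supermarket2: 40 × 6 = 240
  D2->Supermarket2: 10 × 7 = 70
  D3->Supermarket2: 60 × 3 = 180
  D4->Supermarket2: 10 × 6 = 60
Total = 80 + 240 + 70 + 180 + 60 = 630.
(Supply check: D1 ships 60; D2 ships 10; D3 ships 60; D4 ships 10.)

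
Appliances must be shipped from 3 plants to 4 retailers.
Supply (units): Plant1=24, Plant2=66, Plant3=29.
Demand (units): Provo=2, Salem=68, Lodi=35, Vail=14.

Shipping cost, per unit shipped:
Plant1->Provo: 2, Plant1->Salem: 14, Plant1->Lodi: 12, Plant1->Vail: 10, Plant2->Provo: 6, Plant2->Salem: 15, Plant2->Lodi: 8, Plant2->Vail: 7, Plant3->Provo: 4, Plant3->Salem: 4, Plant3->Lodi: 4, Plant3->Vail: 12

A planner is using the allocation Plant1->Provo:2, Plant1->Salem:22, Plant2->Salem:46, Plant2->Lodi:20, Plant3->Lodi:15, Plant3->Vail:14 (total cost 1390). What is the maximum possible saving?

329

Current plan cost = 2·2 + 22·14 + 46·15 + 20·8 + 15·4 + 14·12 = 1390.
Optimal plan:
  Plant1 to Provo: 2 units
  Plant1 to Salem: 22 units
  Plant2 to Salem: 17 units
  Plant2 to Lodi: 35 units
  Plant2 to Vail: 14 units
  Plant3 to Salem: 29 units
Optimal cost = 1061.
Saving = 1390 − 1061 = 329.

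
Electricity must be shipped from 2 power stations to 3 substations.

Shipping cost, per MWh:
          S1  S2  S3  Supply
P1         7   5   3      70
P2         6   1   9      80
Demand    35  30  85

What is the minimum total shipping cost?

One minimum-cost allocation:
  P1–S3: 70 MWh
  P2–S1: 35 MWh
  P2–S2: 30 MWh
  P2–S3: 15 MWh
Total cost = 585.

585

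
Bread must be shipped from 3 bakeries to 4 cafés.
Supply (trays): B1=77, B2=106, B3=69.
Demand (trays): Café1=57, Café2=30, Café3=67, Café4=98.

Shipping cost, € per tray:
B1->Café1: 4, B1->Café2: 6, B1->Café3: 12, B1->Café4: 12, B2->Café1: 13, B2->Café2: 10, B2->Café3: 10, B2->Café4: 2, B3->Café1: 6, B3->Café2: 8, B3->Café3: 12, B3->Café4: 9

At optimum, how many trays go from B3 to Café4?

Optimal shipments:
  B1->Café1: 47 trays
  B1->Café2: 30 trays
  B2->Café3: 8 trays
  B2->Café4: 98 trays
  B3->Café1: 10 trays
  B3->Café3: 59 trays
Total cost = €1412.
The route B3→Café4 is not used.

0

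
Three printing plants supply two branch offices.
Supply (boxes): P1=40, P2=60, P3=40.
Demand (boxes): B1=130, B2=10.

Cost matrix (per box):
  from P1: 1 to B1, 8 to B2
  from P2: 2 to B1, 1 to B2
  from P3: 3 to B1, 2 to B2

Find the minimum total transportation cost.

270

One minimum-cost allocation:
  P1 to B1: 40 × 1 = 40
  P2 to B1: 60 × 2 = 120
  P3 to B1: 30 × 3 = 90
  P3 to B2: 10 × 2 = 20
Total = 40 + 120 + 90 + 20 = 270.
(Supply check: P1 ships 40; P2 ships 60; P3 ships 40.)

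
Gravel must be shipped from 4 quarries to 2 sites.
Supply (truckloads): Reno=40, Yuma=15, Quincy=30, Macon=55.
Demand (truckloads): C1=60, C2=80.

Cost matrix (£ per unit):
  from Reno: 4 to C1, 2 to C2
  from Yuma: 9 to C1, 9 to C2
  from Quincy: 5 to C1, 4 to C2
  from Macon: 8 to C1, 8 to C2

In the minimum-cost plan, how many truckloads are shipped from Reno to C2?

40

The minimum-cost plan:
  Reno–C2: 40 × £2 = £80
  Yuma–C1: 15 × £9 = £135
  Quincy–C2: 30 × £4 = £120
  Macon–C1: 45 × £8 = £360
  Macon–C2: 10 × £8 = £80
Total cost = £775.
So Reno→C2 carries 40 truckloads.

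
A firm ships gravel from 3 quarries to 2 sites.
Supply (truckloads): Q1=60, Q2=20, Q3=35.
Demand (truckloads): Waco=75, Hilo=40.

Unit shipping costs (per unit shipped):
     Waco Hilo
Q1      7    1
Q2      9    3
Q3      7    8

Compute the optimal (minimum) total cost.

A cheapest plan:
  Q1 to Waco: 20 × 7 = 140
  Q1 to Hilo: 40 × 1 = 40
  Q2 to Waco: 20 × 9 = 180
  Q3 to Waco: 35 × 7 = 245
Total = 140 + 40 + 180 + 245 = 605.
(Supply check: Q1 ships 60; Q2 ships 20; Q3 ships 35.)

605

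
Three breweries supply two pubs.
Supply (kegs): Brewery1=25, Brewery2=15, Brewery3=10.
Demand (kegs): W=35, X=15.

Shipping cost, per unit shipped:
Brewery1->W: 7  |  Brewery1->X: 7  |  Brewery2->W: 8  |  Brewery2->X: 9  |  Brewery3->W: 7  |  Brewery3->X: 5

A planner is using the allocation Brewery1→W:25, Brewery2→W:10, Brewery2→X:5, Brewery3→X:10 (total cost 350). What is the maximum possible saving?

Current plan cost = 25·7 + 10·8 + 5·9 + 10·5 = 350.
Optimal plan:
  Brewery1→W: 20 kegs
  Brewery1→X: 5 kegs
  Brewery2→W: 15 kegs
  Brewery3→X: 10 kegs
Optimal cost = 345.
Saving = 350 − 345 = 5.

5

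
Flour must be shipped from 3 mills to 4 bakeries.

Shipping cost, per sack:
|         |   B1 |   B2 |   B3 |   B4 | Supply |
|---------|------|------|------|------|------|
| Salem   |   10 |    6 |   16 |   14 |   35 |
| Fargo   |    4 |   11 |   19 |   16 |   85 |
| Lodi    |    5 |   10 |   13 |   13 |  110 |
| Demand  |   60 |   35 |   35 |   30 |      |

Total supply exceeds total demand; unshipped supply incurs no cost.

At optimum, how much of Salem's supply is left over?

0

An optimal plan:
  Salem->B2: 35 × 6 = 210
  Fargo->B1: 60 × 4 = 240
  Lodi->B3: 35 × 13 = 455
  Lodi->B4: 30 × 13 = 390
Total cost = 1295.
Salem ships 35 of its 35, leaving 0.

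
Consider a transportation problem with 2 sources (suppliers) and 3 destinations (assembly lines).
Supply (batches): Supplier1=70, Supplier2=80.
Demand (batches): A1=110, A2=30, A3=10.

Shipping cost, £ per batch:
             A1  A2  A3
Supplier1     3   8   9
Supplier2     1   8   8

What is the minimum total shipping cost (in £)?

500

Optimal allocation:
  Supplier1->A1: 30 batches
  Supplier1->A2: 30 batches
  Supplier1->A3: 10 batches
  Supplier2->A1: 80 batches
Total cost = £500.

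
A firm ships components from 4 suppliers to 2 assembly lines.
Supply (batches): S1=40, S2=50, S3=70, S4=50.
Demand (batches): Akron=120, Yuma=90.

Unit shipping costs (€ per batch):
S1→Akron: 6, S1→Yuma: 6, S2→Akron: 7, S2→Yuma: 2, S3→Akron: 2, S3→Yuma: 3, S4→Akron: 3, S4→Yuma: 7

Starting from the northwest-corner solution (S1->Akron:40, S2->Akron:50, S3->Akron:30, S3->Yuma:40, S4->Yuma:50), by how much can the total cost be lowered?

490

Current plan cost = 40·6 + 50·7 + 30·2 + 40·3 + 50·7 = €1120.
Optimal plan:
  S1 to Yuma: 40 × €6 = €240
  S2 to Yuma: 50 × €2 = €100
  S3 to Akron: 70 × €2 = €140
  S4 to Akron: 50 × €3 = €150
Optimal cost = €630.
Saving = 1120 − 630 = €490.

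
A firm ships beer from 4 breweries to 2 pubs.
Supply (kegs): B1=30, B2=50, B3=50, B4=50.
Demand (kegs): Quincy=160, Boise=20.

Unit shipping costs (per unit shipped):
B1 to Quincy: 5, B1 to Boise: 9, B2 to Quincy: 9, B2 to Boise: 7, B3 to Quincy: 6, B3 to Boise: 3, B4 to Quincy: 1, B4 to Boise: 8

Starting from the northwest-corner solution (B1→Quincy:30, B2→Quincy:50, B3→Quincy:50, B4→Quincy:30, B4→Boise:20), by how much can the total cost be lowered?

200

Current plan cost = 30·5 + 50·9 + 50·6 + 30·1 + 20·8 = 1090.
Optimal plan:
  B1→Quincy: 30 × 5 = 150
  B2→Quincy: 50 × 9 = 450
  B3→Quincy: 30 × 6 = 180
  B3→Boise: 20 × 3 = 60
  B4→Quincy: 50 × 1 = 50
Optimal cost = 890.
Saving = 1090 − 890 = 200.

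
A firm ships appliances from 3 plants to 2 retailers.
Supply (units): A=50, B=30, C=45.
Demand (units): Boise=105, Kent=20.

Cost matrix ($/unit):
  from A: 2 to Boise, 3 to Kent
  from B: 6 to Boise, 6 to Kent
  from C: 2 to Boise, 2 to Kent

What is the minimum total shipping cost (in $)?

One minimum-cost allocation:
  A→Boise: 50 × $2 = $100
  B→Boise: 30 × $6 = $180
  C→Boise: 25 × $2 = $50
  C→Kent: 20 × $2 = $40
Total = 100 + 180 + 50 + 40 = $370.

370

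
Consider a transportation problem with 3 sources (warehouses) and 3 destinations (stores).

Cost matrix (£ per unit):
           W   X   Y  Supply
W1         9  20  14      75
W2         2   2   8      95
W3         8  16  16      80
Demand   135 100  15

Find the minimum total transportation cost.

A cheapest plan:
  W1->W: 60 × £9 = £540
  W1->Y: 15 × £14 = £210
  W2->X: 95 × £2 = £190
  W3->W: 75 × £8 = £600
  W3->X: 5 × £16 = £80
Total = 540 + 210 + 190 + 600 + 80 = £1620.

1620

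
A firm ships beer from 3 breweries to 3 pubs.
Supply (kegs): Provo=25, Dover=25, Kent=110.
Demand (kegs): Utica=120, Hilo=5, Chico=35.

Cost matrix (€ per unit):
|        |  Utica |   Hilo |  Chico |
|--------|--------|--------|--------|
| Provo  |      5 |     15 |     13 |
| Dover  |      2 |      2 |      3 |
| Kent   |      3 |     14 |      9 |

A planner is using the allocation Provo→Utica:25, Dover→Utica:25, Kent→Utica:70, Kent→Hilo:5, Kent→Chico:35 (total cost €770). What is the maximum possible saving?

Current plan cost = 25·5 + 25·2 + 70·3 + 5·14 + 35·9 = €770.
Optimal plan:
  Provo->Utica: 25 kegs
  Dover->Hilo: 5 kegs
  Dover->Chico: 20 kegs
  Kent->Utica: 95 kegs
  Kent->Chico: 15 kegs
Optimal cost = €615.
Saving = 770 − 615 = €155.

155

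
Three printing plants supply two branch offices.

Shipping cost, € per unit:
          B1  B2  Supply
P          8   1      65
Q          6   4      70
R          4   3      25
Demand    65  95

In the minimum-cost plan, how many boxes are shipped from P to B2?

Optimal shipments:
  P→B2: 65 × €1 = €65
  Q→B1: 40 × €6 = €240
  Q→B2: 30 × €4 = €120
  R→B1: 25 × €4 = €100
Total cost = €525.
So P→B2 carries 65 boxes.

65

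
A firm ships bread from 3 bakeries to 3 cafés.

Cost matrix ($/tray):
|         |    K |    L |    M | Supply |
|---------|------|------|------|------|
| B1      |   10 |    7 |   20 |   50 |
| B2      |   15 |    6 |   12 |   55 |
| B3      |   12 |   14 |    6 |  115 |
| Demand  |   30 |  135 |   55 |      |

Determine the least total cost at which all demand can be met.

Optimal allocation:
  B1->L: 50 trays
  B2->L: 55 trays
  B3->K: 30 trays
  B3->L: 30 trays
  B3->M: 55 trays
Total cost = $1790.

1790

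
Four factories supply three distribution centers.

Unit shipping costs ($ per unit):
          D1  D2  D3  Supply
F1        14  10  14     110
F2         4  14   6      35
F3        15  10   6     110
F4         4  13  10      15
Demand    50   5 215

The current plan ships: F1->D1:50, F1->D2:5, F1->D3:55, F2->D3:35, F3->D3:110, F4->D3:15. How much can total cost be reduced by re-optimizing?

160

Current plan cost = 50·14 + 5·10 + 55·14 + 35·6 + 110·6 + 15·10 = $2540.
Optimal plan:
  F1→D2: 5 × $10 = $50
  F1→D3: 105 × $14 = $1470
  F2→D1: 35 × $4 = $140
  F3→D3: 110 × $6 = $660
  F4→D1: 15 × $4 = $60
Optimal cost = $2380.
Saving = 2540 − 2380 = $160.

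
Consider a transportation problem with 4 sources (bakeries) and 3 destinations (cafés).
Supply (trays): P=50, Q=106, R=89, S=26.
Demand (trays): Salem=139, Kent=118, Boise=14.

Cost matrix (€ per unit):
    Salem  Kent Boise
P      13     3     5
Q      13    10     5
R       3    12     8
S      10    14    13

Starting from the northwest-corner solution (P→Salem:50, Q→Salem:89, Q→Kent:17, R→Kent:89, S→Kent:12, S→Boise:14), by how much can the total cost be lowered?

1656

Current plan cost = 50·13 + 89·13 + 17·10 + 89·12 + 12·14 + 14·13 = €3395.
Optimal plan:
  P to Kent: 50 × €3 = €150
  Q to Salem: 24 × €13 = €312
  Q to Kent: 68 × €10 = €680
  Q to Boise: 14 × €5 = €70
  R to Salem: 89 × €3 = €267
  S to Salem: 26 × €10 = €260
Optimal cost = €1739.
Saving = 3395 − 1739 = €1656.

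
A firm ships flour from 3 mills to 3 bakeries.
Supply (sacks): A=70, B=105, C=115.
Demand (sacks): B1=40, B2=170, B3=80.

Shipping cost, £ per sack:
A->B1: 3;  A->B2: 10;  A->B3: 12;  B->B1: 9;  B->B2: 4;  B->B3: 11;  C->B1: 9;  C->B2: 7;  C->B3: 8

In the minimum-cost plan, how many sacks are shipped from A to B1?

40

Optimal shipments:
  A to B1: 40 × £3 = £120
  A to B2: 30 × £10 = £300
  B to B2: 105 × £4 = £420
  C to B2: 35 × £7 = £245
  C to B3: 80 × £8 = £640
Total cost = £1725.
So A→B1 carries 40 sacks.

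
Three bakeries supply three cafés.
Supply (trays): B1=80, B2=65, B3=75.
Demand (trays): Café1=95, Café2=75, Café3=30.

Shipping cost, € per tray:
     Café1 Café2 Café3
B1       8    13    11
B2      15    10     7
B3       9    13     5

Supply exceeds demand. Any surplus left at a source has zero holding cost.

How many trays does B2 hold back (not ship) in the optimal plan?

0

Minimum-cost shipments:
  B1->Café1: 80 × €8 = €640
  B2->Café2: 65 × €10 = €650
  B3->Café1: 15 × €9 = €135
  B3->Café2: 10 × €13 = €130
  B3->Café3: 30 × €5 = €150
Total cost = €1705.
B2 ships 65 of its 65, leaving 0.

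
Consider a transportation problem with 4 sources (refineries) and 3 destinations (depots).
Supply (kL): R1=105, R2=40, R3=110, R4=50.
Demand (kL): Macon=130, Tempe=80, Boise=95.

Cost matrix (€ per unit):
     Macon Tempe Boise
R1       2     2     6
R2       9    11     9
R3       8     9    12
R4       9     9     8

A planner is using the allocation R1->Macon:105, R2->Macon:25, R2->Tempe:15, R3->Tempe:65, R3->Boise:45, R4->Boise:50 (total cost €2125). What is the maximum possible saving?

Current plan cost = 105·2 + 25·9 + 15·11 + 65·9 + 45·12 + 50·8 = €2125.
Optimal plan:
  R1 to Macon: 20 × €2 = €40
  R1 to Tempe: 80 × €2 = €160
  R1 to Boise: 5 × €6 = €30
  R2 to Boise: 40 × €9 = €360
  R3 to Macon: 110 × €8 = €880
  R4 to Boise: 50 × €8 = €400
Optimal cost = €1870.
Saving = 2125 − 1870 = €255.

255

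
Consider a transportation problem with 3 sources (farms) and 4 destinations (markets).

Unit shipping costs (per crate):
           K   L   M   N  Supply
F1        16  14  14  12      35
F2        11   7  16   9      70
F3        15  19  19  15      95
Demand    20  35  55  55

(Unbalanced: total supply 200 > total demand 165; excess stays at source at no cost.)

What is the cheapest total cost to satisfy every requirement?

2030

A cheapest plan:
  F1->M: 35 × 14 = 490
  F2->L: 35 × 7 = 245
  F2->N: 35 × 9 = 315
  F3->K: 20 × 15 = 300
  F3->M: 20 × 19 = 380
  F3->N: 20 × 15 = 300
Total = 490 + 245 + 315 + 300 + 380 + 300 = 2030.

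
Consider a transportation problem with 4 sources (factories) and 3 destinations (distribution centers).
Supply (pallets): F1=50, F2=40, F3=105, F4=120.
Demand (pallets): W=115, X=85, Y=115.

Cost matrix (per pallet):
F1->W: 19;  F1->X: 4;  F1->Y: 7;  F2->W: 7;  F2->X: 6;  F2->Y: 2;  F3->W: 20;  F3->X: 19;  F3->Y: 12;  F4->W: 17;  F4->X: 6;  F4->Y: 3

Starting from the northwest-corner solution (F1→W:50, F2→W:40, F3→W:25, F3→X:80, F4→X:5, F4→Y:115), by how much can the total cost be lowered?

820

Current plan cost = 50·19 + 40·7 + 25·20 + 80·19 + 5·6 + 115·3 = 3625.
Optimal plan:
  F1 to X: 50 pallets
  F2 to W: 40 pallets
  F3 to W: 75 pallets
  F3 to Y: 30 pallets
  F4 to X: 35 pallets
  F4 to Y: 85 pallets
Optimal cost = 2805.
Saving = 3625 − 2805 = 820.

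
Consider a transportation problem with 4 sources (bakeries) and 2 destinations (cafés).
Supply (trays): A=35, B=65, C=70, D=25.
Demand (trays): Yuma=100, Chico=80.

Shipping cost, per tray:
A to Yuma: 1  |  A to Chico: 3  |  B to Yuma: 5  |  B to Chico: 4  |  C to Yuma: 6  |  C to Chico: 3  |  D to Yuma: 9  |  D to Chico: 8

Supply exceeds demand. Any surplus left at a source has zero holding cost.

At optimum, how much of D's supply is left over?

Minimum-cost shipments:
  A to Yuma: 35 × 1 = 35
  B to Yuma: 65 × 5 = 325
  C to Chico: 70 × 3 = 210
  D to Chico: 10 × 8 = 80
Total cost = 650.
D ships 10 of its 25, leaving 15.

15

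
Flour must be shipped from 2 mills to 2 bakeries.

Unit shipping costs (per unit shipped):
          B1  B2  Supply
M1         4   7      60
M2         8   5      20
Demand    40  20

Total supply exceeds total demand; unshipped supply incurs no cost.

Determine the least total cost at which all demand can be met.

Optimal allocation:
  M1->B1: 40 × 4 = 160
  M2->B2: 20 × 5 = 100
Total = 160 + 100 = 260.
(Supply check: M1 ships 40; M2 ships 20.)

260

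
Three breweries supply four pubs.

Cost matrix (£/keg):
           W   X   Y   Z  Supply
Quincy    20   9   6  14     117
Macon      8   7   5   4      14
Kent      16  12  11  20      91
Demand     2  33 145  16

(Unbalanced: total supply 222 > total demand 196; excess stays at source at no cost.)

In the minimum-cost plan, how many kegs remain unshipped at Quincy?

0

Minimum-cost shipments:
  Quincy to Y: 115 × £6 = £690
  Quincy to Z: 2 × £14 = £28
  Macon to Z: 14 × £4 = £56
  Kent to W: 2 × £16 = £32
  Kent to X: 33 × £12 = £396
  Kent to Y: 30 × £11 = £330
Total cost = £1532.
Quincy ships 117 of its 117, leaving 0.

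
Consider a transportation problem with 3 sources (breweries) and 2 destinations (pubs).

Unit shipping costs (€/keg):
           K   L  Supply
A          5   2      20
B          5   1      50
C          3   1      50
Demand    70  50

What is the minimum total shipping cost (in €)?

300

One minimum-cost allocation:
  A to K: 20 × €5 = €100
  B to L: 50 × €1 = €50
  C to K: 50 × €3 = €150
Total = 100 + 50 + 150 = €300.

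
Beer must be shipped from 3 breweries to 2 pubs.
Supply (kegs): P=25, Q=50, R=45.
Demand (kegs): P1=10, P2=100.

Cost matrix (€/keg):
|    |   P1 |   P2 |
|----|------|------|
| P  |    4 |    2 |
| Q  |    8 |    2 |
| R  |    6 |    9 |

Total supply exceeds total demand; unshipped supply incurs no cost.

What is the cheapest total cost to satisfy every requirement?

A cheapest plan:
  P–P2: 25 × €2 = €50
  Q–P2: 50 × €2 = €100
  R–P1: 10 × €6 = €60
  R–P2: 25 × €9 = €225
Total = 50 + 100 + 60 + 225 = €435.

435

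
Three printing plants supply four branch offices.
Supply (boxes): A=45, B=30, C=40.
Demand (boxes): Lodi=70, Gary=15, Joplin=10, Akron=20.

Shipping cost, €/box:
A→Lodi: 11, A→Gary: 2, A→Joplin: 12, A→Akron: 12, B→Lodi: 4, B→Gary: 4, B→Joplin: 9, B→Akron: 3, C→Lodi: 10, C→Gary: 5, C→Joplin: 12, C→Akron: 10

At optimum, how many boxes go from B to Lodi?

10

Solving gives:
  A->Lodi: 20 × €11 = €220
  A->Gary: 15 × €2 = €30
  A->Joplin: 10 × €12 = €120
  B->Lodi: 10 × €4 = €40
  B->Akron: 20 × €3 = €60
  C->Lodi: 40 × €10 = €400
Total cost = €870.
So B→Lodi carries 10 boxes.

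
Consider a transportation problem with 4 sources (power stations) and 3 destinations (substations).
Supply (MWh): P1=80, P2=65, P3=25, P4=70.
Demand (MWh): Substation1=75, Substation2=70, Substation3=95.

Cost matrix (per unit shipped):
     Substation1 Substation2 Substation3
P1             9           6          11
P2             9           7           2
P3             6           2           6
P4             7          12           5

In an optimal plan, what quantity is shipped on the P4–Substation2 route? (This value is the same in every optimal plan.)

0

The minimum-cost plan:
  P1->Substation1: 35 × 9 = 315
  P1->Substation2: 45 × 6 = 270
  P2->Substation3: 65 × 2 = 130
  P3->Substation2: 25 × 2 = 50
  P4->Substation1: 40 × 7 = 280
  P4->Substation3: 30 × 5 = 150
Total cost = 1195.
The route P4→Substation2 is not used.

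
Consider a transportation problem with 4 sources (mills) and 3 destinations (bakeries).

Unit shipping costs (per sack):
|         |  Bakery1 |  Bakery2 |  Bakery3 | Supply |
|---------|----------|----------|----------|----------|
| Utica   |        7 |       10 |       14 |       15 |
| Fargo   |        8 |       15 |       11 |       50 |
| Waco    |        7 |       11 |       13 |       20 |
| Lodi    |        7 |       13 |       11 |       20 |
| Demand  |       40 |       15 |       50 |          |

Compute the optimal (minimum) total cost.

980

An optimal shipping plan:
  Utica–Bakery2: 15 × 10 = 150
  Fargo–Bakery3: 50 × 11 = 550
  Waco–Bakery1: 20 × 7 = 140
  Lodi–Bakery1: 20 × 7 = 140
Total = 150 + 550 + 140 + 140 = 980.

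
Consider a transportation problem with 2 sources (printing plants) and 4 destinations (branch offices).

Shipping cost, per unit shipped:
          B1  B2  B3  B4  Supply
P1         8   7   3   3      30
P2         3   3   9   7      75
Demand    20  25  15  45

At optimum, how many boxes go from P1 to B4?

15

Optimal shipments:
  P1 to B3: 15 × 3 = 45
  P1 to B4: 15 × 3 = 45
  P2 to B1: 20 × 3 = 60
  P2 to B2: 25 × 3 = 75
  P2 to B4: 30 × 7 = 210
Total cost = 435.
So P1→B4 carries 15 boxes.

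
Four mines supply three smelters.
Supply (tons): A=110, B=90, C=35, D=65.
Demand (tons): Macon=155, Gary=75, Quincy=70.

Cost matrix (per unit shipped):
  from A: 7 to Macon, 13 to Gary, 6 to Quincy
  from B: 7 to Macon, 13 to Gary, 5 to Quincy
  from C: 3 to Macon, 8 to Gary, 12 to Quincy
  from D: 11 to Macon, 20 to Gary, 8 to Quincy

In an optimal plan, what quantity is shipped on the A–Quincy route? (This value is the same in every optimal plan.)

The minimum-cost plan:
  A→Macon: 70 tons
  A→Gary: 40 tons
  B→Macon: 85 tons
  B→Quincy: 5 tons
  C→Gary: 35 tons
  D→Quincy: 65 tons
Total cost = 2430.
The route A→Quincy is not used.

0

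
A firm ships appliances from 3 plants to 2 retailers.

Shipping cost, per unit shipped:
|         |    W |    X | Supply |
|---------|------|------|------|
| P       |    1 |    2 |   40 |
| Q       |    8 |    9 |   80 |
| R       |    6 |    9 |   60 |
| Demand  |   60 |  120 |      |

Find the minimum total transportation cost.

1160

One minimum-cost allocation:
  P→X: 40 units
  Q→X: 80 units
  R→W: 60 units
Total cost = 1160.
(Supply check: P ships 40; Q ships 80; R ships 60.)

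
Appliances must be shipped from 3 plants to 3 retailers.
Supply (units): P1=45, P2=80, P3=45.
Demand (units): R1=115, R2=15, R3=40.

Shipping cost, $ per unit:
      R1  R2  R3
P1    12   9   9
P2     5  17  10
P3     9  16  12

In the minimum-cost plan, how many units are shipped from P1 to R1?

0

Optimal shipments:
  P1->R2: 15 units
  P1->R3: 30 units
  P2->R1: 80 units
  P3->R1: 35 units
  P3->R3: 10 units
Total cost = $1240.
The route P1→R1 is not used.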